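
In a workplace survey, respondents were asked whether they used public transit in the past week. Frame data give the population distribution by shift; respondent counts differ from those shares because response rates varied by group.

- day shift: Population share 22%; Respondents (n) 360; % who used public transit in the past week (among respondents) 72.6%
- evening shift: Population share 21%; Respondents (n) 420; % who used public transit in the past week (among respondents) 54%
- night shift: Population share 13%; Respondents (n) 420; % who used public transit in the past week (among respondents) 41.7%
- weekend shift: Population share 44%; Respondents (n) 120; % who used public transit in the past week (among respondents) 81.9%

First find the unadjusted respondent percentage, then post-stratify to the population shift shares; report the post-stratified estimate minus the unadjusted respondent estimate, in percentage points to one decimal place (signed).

+11.1 percentage points

Naive respondent-only estimate (weights = respondent counts):
  (360/1320)×72.6 + (420/1320)×54 + (420/1320)×41.7 + (120/1320)×81.9 = 57.6955%
Post-stratified estimate weights by population shares:
  0.22×72.6 + 0.21×54 + 0.13×41.7 + 0.44×81.9 = 68.769%
Difference = 68.769 − 57.6955 = 11.0735 pp.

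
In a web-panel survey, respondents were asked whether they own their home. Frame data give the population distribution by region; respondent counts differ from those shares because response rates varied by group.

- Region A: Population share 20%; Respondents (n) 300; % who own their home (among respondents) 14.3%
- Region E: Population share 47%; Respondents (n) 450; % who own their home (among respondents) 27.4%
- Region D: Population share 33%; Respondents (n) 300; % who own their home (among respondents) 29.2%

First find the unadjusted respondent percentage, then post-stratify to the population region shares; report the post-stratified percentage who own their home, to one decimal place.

Without adjustment, the pooled respondent share is:
  (300/1050)×14.3 + (450/1050)×27.4 + (300/1050)×29.2 = 24.1714%
Post-stratifying to population shares instead:
  0.2×14.3 + 0.47×27.4 + 0.33×29.2 = 25.374%

25.4%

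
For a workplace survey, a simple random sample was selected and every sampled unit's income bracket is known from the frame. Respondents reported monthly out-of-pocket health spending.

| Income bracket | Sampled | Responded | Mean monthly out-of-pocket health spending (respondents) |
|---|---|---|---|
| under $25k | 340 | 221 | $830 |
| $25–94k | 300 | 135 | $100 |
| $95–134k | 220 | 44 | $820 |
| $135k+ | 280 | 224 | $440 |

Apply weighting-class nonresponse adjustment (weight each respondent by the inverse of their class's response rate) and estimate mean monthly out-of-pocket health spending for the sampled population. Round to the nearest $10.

$540

Class response rates: under $25k 221/340 = 65%, $25–94k 135/300 = 45%, $95–134k 44/220 = 20%, $135k+ 224/280 = 80%.
With weight = n_sampled/n_responded per class, the weighted class total is n_sampled:
  under $25k: 340 × 830 = 282,200
  $25–94k: 300 × 100 = 30,000
  $95–134k: 220 × 820 = 180,400
  $135k+: 280 × 440 = 123,200
Adjusted estimate = 615,800 / 1,140 = 540.175 → $540.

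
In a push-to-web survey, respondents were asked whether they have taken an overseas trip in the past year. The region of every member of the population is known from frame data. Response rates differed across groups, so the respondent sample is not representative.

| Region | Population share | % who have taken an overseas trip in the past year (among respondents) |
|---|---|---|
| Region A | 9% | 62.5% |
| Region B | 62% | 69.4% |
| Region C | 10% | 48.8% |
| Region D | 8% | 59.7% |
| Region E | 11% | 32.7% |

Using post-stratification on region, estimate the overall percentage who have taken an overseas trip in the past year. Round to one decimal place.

Reweight to the known region distribution:
  Region A: 0.09 × 62.5 = 5.625
  Region B: 0.62 × 69.4 = 43.028
  Region C: 0.1 × 48.8 = 4.88
  Region D: 0.08 × 59.7 = 4.776
  Region E: 0.11 × 32.7 = 3.597
Post-stratified estimate = 61.906 → 61.9%.

61.9%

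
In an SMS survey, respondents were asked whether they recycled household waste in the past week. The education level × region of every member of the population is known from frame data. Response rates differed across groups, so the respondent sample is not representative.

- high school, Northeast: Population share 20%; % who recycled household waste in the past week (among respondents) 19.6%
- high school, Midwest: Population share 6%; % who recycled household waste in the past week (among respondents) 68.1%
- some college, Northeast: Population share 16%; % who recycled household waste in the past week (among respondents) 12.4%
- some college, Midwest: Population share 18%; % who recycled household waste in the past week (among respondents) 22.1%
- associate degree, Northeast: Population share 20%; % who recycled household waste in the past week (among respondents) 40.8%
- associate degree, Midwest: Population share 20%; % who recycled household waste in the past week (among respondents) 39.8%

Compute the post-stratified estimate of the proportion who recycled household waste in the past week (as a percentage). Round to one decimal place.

30.1%

Post-stratification weights by population share, not respondent share:
  high school, Northeast: 0.2 × 19.6 = 3.92
  high school, Midwest: 0.06 × 68.1 = 4.086
  some college, Northeast: 0.16 × 12.4 = 1.984
  some college, Midwest: 0.18 × 22.1 = 3.978
  associate degree, Northeast: 0.2 × 40.8 = 8.16
  associate degree, Midwest: 0.2 × 39.8 = 7.96
Post-stratified estimate = 30.088 → 30.1%.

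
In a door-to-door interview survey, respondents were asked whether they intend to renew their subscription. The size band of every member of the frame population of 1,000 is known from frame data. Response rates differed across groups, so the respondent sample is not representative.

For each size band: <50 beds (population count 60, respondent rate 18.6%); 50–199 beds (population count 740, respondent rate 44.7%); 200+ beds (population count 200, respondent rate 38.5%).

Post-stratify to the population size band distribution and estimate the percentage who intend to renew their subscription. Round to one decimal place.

41.9%

Each cell contributes population-share × respondent value:
  <50 beds: (60/1,000) × 18.6 = 1.116
  50–199 beds: (740/1,000) × 44.7 = 33.078
  200+ beds: (200/1,000) × 38.5 = 7.7
Post-stratified estimate = 41.894 → 41.9%.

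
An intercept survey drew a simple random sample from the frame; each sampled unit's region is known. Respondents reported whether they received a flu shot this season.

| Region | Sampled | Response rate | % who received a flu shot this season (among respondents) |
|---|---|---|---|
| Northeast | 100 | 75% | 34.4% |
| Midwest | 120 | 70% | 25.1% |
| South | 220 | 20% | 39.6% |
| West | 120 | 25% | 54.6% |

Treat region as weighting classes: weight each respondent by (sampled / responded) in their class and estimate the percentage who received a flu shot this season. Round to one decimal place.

38.8%

Weighting each respondent by the inverse class response rate inflates each class back to its sampled size, so the class weight is n_sampled:
  Northeast: 100 × 34.4 = 3440
  Midwest: 120 × 25.1 = 3012
  South: 220 × 39.6 = 8712
  West: 120 × 54.6 = 6552
Adjusted estimate = 21,716 / 560 = 38.7786 → 38.8%.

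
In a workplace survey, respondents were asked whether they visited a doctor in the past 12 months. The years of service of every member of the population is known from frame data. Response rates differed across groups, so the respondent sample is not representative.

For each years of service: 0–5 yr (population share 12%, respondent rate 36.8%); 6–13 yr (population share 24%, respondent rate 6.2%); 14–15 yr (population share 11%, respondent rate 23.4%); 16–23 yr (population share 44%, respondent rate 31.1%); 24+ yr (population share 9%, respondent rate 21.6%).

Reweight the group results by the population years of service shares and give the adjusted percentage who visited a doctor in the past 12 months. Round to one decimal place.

24.1%

Weight each group's respondent value by its population share:
  0–5 yr: 0.12 × 36.8 = 4.416
  6–13 yr: 0.24 × 6.2 = 1.488
  14–15 yr: 0.11 × 23.4 = 2.574
  16–23 yr: 0.44 × 31.1 = 13.684
  24+ yr: 0.09 × 21.6 = 1.944
Post-stratified estimate = 24.106 → 24.1%.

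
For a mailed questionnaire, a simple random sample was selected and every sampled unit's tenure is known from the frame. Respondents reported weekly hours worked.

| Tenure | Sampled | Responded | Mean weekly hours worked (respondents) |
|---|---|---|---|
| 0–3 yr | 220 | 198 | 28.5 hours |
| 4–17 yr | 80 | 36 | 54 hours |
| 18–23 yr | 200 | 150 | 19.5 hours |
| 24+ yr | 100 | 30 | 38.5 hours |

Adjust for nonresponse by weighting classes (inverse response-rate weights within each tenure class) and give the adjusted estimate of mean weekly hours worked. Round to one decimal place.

Response rates by class: 0–3 yr 198/220 = 90%, 4–17 yr 36/80 = 45%, 18–23 yr 150/200 = 75%, 24+ yr 30/100 = 30%.
Inverse-response-rate weighting restores each class to its sampled count, so class totals weight by n_sampled:
  0–3 yr: 220 × 28.5 = 6270
  4–17 yr: 80 × 54 = 4320
  18–23 yr: 200 × 19.5 = 3900
  24+ yr: 100 × 38.5 = 3850
Adjusted estimate = 18,340 / 600 = 30.5667 → 30.6.

30.6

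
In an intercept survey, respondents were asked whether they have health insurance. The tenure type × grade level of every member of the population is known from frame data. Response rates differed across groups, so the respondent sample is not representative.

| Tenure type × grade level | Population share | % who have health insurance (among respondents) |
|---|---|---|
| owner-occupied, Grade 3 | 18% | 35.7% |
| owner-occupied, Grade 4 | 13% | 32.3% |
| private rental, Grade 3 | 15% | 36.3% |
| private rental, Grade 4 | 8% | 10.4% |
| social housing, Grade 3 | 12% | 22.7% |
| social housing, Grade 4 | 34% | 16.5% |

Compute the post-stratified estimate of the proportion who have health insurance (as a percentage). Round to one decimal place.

25.2%

Reweight to the known tenure type × grade level distribution:
  owner-occupied, Grade 3: 0.18 × 35.7 = 6.426
  owner-occupied, Grade 4: 0.13 × 32.3 = 4.199
  private rental, Grade 3: 0.15 × 36.3 = 5.445
  private rental, Grade 4: 0.08 × 10.4 = 0.832
  social housing, Grade 3: 0.12 × 22.7 = 2.724
  social housing, Grade 4: 0.34 × 16.5 = 5.61
Post-stratified estimate = 25.236 → 25.2%.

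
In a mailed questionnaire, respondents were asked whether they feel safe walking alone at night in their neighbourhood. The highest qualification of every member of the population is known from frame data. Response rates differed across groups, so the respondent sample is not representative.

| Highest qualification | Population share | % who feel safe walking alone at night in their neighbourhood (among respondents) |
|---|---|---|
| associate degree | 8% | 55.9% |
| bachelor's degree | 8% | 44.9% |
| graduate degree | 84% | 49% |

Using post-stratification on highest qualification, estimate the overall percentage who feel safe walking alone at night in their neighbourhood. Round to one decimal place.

Each cell contributes population-share × respondent value:
  associate degree: 0.08 × 55.9 = 4.472
  bachelor's degree: 0.08 × 44.9 = 3.592
  graduate degree: 0.84 × 49 = 41.16
Post-stratified estimate = 49.224 → 49.2%.

49.2%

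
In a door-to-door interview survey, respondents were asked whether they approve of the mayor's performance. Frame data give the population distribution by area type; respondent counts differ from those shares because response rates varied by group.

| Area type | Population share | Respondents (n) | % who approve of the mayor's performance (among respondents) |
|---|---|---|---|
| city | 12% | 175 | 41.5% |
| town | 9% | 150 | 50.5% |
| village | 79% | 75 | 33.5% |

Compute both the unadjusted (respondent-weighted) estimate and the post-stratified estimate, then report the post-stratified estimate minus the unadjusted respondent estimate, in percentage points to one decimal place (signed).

Without adjustment, the pooled respondent share is:
  (175/400)×41.5 + (150/400)×50.5 + (75/400)×33.5 = 43.375%
Post-stratifying to population shares instead:
  0.12×41.5 + 0.09×50.5 + 0.79×33.5 = 35.99%
Difference = 35.99 − 43.375 = -7.385 pp.

-7.4 percentage points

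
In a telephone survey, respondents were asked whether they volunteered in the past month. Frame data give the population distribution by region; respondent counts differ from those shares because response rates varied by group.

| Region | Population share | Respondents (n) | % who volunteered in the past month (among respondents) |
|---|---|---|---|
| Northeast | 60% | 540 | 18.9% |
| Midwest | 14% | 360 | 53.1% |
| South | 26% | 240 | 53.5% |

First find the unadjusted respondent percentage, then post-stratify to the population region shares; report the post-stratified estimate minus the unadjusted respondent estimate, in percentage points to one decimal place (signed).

-4.3 percentage points

Without adjustment, the pooled respondent share is:
  (540/1140)×18.9 + (360/1140)×53.1 + (240/1140)×53.5 = 36.9842%
Reweighting by population region shares:
  0.6×18.9 + 0.14×53.1 + 0.26×53.5 = 32.684%
Difference = 32.684 − 36.9842 = -4.3002 pp.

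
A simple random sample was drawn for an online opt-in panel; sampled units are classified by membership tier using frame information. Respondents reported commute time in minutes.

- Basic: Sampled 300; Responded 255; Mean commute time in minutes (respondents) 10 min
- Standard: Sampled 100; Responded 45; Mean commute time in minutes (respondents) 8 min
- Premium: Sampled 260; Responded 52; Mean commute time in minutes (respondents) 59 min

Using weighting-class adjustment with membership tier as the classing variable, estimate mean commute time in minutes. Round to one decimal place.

Class response rates: Basic 255/300 = 85%, Standard 45/100 = 45%, Premium 52/260 = 20%.
Weighting each respondent by the inverse class response rate inflates each class back to its sampled size, so the class weight is n_sampled:
  Basic: 300 × 10 = 3000
  Standard: 100 × 8 = 800
  Premium: 260 × 59 = 15,340
Adjusted estimate = 19,140 / 660 = 29 → 29.0.

29.0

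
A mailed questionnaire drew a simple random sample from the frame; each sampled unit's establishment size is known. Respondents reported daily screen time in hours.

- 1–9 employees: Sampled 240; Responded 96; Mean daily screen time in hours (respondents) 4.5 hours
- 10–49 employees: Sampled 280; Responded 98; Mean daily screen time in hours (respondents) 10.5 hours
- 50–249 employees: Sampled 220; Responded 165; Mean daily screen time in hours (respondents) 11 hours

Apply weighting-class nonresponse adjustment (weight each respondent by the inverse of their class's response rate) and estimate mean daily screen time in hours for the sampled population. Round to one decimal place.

8.7

Response rates by class: 1–9 employees 96/240 = 40%, 10–49 employees 98/280 = 35%, 50–249 employees 165/220 = 75%.
Weighting each respondent by the inverse class response rate inflates each class back to its sampled size, so the class weight is n_sampled:
  1–9 employees: 240 × 4.5 = 1080
  10–49 employees: 280 × 10.5 = 2940
  50–249 employees: 220 × 11 = 2420
Adjusted estimate = 6440 / 740 = 8.7027 → 8.7.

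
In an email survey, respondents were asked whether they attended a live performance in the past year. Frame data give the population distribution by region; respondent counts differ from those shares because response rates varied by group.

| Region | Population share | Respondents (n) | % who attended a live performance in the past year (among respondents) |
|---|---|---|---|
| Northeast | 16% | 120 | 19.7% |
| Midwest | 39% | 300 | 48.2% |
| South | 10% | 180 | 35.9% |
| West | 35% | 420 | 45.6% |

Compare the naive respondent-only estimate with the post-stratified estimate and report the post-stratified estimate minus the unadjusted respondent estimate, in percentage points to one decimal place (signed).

Without adjustment, the pooled respondent share is:
  (120/1020)×19.7 + (300/1020)×48.2 + (180/1020)×35.9 + (420/1020)×45.6 = 41.6059%
Reweighting by population region shares:
  0.16×19.7 + 0.39×48.2 + 0.1×35.9 + 0.35×45.6 = 41.5%
Difference = 41.5 − 41.6059 = -0.1059 pp.

-0.1 percentage points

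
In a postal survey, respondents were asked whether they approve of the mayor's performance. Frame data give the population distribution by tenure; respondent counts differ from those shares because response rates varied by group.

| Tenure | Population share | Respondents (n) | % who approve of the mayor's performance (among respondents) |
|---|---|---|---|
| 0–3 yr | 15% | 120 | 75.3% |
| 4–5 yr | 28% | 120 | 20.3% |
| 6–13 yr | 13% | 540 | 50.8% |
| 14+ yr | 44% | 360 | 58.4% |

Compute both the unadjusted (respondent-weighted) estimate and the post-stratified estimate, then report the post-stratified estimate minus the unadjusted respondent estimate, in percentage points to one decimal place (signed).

-3.3 percentage points

Without adjustment, the pooled respondent share is:
  (120/1140)×75.3 + (120/1140)×20.3 + (540/1140)×50.8 + (360/1140)×58.4 = 52.5684%
Post-stratified estimate weights by population shares:
  0.15×75.3 + 0.28×20.3 + 0.13×50.8 + 0.44×58.4 = 49.279%
Difference = 49.279 − 52.5684 = -3.2894 pp.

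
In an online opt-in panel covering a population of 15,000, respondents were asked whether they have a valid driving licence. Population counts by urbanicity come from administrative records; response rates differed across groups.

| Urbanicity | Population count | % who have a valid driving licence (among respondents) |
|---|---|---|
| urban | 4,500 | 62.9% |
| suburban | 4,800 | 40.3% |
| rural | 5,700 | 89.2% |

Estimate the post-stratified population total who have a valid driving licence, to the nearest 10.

9,850

Estimated count per cell = population count × respondent percentage:
  urban: 4,500 × 62.9% = 2830.5
  suburban: 4,800 × 40.3% = 1934.4
  rural: 5,700 × 89.2% = 5084.4
Estimated total = 9849.3 → 9,850.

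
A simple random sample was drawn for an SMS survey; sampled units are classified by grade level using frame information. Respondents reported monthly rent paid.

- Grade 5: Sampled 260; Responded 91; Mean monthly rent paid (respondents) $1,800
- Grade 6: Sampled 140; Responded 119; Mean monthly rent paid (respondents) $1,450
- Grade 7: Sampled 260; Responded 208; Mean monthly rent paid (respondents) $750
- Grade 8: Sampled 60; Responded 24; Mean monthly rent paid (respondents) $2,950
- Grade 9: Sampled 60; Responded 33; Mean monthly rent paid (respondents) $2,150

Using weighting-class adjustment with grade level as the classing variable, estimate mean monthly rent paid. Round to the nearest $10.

$1,500

Class response rates: Grade 5 91/260 = 35%, Grade 6 119/140 = 85%, Grade 7 208/260 = 80%, Grade 8 24/60 = 40%, Grade 9 33/60 = 55%.
With weight = n_sampled/n_responded per class, the weighted class total is n_sampled:
  Grade 5: 260 × 1800 = 468,000
  Grade 6: 140 × 1450 = 203,000
  Grade 7: 260 × 750 = 195,000
  Grade 8: 60 × 2950 = 177,000
  Grade 9: 60 × 2150 = 129,000
Adjusted estimate = 1,172,000 / 780 = 1502.56 → $1,500.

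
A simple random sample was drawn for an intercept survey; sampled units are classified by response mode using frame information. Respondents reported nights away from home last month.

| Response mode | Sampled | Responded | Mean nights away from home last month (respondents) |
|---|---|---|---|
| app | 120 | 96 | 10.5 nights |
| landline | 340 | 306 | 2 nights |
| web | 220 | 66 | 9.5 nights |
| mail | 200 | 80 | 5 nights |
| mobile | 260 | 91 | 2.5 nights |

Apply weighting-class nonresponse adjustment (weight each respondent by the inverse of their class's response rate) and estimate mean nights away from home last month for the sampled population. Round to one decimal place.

Class response rates: app 96/120 = 80%, landline 306/340 = 90%, web 66/220 = 30%, mail 80/200 = 40%, mobile 91/260 = 35%.
Weighting each respondent by the inverse class response rate inflates each class back to its sampled size, so the class weight is n_sampled:
  app: 120 × 10.5 = 1260
  landline: 340 × 2 = 680
  web: 220 × 9.5 = 2090
  mail: 200 × 5 = 1000
  mobile: 260 × 2.5 = 650
Adjusted estimate = 5680 / 1,140 = 4.98246 → 5.0.

5.0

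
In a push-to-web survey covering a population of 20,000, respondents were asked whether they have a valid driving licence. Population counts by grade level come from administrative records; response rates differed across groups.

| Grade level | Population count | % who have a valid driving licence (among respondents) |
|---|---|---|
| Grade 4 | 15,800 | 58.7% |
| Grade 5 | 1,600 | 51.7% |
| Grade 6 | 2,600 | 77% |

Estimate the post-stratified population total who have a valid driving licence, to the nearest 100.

Estimated count per cell = population count × respondent percentage:
  Grade 4: 15,800 × 58.7% = 9274.6
  Grade 5: 1,600 × 51.7% = 827.2
  Grade 6: 2,600 × 77% = 2002
Estimated total = 12103.8 → 12,100.

12,100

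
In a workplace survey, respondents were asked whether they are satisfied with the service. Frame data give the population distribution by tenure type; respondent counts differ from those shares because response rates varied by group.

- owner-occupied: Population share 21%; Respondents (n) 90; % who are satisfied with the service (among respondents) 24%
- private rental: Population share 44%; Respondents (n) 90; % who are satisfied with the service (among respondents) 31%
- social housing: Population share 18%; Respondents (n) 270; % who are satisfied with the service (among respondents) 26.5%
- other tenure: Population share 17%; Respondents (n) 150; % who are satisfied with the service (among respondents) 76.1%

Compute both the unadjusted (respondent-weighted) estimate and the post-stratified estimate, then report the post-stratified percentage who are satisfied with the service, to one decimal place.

Unadjusted (pooled respondent) estimate weights by respondent counts:
  (90/600)×24 + (90/600)×31 + (270/600)×26.5 + (150/600)×76.1 = 39.2%
Post-stratified estimate weights by population shares:
  0.21×24 + 0.44×31 + 0.18×26.5 + 0.17×76.1 = 36.387%

36.4%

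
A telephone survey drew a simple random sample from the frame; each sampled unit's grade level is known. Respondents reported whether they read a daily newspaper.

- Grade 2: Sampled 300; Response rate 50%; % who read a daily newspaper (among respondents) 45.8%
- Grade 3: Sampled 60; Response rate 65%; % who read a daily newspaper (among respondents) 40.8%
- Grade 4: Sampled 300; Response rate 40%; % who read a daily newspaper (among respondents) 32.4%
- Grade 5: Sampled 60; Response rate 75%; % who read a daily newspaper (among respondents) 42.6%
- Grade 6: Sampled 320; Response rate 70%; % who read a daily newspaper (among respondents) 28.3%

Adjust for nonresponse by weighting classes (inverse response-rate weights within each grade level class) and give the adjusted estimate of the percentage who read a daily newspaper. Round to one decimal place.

Each respondent's weight = sampled/responded in their class; summing within a class gives n_sampled, so:
  Grade 2: 300 × 45.8 = 13,740
  Grade 3: 60 × 40.8 = 2448
  Grade 4: 300 × 32.4 = 9720
  Grade 5: 60 × 42.6 = 2556
  Grade 6: 320 × 28.3 = 9056
Adjusted estimate = 37,520 / 1,040 = 36.0769 → 36.1%.

36.1%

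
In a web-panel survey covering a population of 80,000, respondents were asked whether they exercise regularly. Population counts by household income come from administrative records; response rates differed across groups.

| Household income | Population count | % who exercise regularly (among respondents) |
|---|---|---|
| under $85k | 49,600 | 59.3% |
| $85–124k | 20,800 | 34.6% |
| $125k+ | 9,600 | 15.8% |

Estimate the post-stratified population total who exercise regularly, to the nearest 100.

Estimated count per cell = population count × respondent percentage:
  under $85k: 49,600 × 59.3% = 29412.8
  $85–124k: 20,800 × 34.6% = 7196.8
  $125k+: 9,600 × 15.8% = 1516.8
Estimated total = 38126.4 → 38,100.

38,100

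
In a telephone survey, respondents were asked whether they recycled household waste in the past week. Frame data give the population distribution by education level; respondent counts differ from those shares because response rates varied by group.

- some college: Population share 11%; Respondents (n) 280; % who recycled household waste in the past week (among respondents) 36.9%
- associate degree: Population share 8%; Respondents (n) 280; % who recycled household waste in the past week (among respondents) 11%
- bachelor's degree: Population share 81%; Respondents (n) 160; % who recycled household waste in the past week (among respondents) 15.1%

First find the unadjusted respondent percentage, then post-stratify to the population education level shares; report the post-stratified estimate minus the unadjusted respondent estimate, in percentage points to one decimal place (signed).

Unadjusted (pooled respondent) estimate weights by respondent counts:
  (280/720)×36.9 + (280/720)×11 + (160/720)×15.1 = 21.9833%
Post-stratifying to population shares instead:
  0.11×36.9 + 0.08×11 + 0.81×15.1 = 17.17%
Difference = 17.17 − 21.9833 = -4.8133 pp.

-4.8 percentage points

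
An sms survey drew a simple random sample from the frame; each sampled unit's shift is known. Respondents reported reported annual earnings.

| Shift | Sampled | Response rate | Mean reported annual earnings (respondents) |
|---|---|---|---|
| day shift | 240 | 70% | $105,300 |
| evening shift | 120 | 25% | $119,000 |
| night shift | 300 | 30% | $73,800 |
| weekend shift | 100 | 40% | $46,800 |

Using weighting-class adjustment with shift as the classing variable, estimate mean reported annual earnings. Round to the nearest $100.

$87,300

Weighting each respondent by the inverse class response rate inflates each class back to its sampled size, so the class weight is n_sampled:
  day shift: 240 × 105,300 = 25,272,000
  evening shift: 120 × 119,000 = 14,280,000
  night shift: 300 × 73,800 = 22,140,000
  weekend shift: 100 × 46,800 = 4,680,000
Adjusted estimate = 66,372,000 / 760 = 87331.6 → $87,300.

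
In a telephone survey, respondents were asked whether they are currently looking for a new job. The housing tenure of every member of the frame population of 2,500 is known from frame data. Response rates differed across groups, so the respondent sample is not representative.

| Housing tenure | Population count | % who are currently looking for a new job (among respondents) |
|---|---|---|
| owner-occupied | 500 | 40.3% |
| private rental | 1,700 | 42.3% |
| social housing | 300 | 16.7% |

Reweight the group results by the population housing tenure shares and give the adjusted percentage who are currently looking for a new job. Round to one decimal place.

Weight each group's respondent value by its population share:
  owner-occupied: (500/2,500) × 40.3 = 8.06
  private rental: (1,700/2,500) × 42.3 = 28.764
  social housing: (300/2,500) × 16.7 = 2.004
Post-stratified estimate = 38.828 → 38.8%.

38.8%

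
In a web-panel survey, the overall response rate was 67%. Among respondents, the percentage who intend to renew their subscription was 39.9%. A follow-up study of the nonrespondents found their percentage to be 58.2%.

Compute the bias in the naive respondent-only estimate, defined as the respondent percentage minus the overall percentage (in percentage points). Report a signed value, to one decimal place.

Nonresponse fraction = 1 − 0.67 = 0.33.
Bias = (nonresponse fraction) × (respondent percentage − nonrespondent percentage)
     = 0.33 × (39.9 − 58.2) = 0.33 × -18.3 = -6.039.

-6.0 percentage points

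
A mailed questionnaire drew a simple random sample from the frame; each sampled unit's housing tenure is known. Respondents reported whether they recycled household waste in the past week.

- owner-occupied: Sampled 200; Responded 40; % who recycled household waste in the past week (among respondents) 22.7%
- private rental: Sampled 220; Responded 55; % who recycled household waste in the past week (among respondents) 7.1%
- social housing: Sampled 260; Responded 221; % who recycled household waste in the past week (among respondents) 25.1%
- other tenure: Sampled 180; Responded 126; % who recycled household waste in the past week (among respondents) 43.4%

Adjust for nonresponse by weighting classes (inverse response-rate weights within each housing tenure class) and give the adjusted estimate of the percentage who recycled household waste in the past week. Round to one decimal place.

Class response rates: owner-occupied 40/200 = 20%, private rental 55/220 = 25%, social housing 221/260 = 85%, other tenure 126/180 = 70%.
Each respondent's weight = sampled/responded in their class; summing within a class gives n_sampled, so:
  owner-occupied: 200 × 22.7 = 4540
  private rental: 220 × 7.1 = 1562
  social housing: 260 × 25.1 = 6526
  other tenure: 180 × 43.4 = 7812
Adjusted estimate = 20,440 / 860 = 23.7674 → 23.8%.

23.8%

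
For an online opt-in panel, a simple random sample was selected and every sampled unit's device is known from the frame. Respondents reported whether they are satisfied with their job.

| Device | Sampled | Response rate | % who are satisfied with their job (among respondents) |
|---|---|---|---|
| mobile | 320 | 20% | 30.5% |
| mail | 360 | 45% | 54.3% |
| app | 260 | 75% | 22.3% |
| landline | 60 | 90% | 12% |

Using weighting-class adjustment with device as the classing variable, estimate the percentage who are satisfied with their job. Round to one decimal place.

35.8%

Each respondent's weight = sampled/responded in their class; summing within a class gives n_sampled, so:
  mobile: 320 × 30.5 = 9760
  mail: 360 × 54.3 = 19,548
  app: 260 × 22.3 = 5798
  landline: 60 × 12 = 720
Adjusted estimate = 35,826 / 1,000 = 35.826 → 35.8%.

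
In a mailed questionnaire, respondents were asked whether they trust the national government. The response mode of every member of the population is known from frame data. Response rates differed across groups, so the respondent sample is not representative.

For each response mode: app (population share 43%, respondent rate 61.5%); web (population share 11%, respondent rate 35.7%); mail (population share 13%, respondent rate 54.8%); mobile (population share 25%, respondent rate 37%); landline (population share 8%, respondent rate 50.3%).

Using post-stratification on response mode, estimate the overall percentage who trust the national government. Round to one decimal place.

50.8%

Each cell contributes population-share × respondent value:
  app: 0.43 × 61.5 = 26.445
  web: 0.11 × 35.7 = 3.927
  mail: 0.13 × 54.8 = 7.124
  mobile: 0.25 × 37 = 9.25
  landline: 0.08 × 50.3 = 4.024
Post-stratified estimate = 50.77 → 50.8%.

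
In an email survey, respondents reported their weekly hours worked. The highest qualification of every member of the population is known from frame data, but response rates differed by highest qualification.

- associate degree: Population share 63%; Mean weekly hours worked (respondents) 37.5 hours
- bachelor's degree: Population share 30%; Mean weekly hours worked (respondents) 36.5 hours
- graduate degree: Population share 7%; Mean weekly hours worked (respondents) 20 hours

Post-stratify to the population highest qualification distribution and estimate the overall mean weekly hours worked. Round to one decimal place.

Post-stratification weights by population share, not respondent share:
  associate degree: 0.63 × 37.5 = 23.625
  bachelor's degree: 0.3 × 36.5 = 10.95
  graduate degree: 0.07 × 20 = 1.4
Post-stratified estimate = 35.975 → 36.0.

36.0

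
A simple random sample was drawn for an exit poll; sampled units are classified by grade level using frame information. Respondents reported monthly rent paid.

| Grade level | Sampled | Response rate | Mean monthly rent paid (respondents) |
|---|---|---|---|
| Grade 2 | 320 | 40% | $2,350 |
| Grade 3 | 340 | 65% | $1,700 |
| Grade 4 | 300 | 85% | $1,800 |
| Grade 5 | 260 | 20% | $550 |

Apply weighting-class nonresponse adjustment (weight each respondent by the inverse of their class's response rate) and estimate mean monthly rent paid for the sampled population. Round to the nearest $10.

$1,650

Inverse-response-rate weighting restores each class to its sampled count, so class totals weight by n_sampled:
  Grade 2: 320 × 2350 = 752,000
  Grade 3: 340 × 1700 = 578,000
  Grade 4: 300 × 1800 = 540,000
  Grade 5: 260 × 550 = 143,000
Adjusted estimate = 2,013,000 / 1,220 = 1650 → $1,650.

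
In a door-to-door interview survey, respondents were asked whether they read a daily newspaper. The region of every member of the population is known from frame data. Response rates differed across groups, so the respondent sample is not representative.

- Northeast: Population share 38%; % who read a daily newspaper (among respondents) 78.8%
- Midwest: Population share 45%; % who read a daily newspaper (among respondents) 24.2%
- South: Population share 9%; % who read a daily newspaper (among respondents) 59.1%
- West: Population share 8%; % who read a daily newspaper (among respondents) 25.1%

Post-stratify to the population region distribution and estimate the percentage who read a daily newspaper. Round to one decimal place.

Weight each group's respondent value by its population share:
  Northeast: 0.38 × 78.8 = 29.944
  Midwest: 0.45 × 24.2 = 10.89
  South: 0.09 × 59.1 = 5.319
  West: 0.08 × 25.1 = 2.008
Post-stratified estimate = 48.161 → 48.2%.

48.2%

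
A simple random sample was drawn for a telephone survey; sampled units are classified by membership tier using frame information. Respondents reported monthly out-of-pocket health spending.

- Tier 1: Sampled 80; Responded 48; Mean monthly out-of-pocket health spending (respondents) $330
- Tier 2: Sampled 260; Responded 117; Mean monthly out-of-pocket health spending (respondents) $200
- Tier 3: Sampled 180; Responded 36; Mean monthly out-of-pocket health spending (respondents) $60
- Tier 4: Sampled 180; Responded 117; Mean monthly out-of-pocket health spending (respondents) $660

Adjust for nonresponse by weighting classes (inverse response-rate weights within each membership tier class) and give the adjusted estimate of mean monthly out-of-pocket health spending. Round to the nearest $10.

$300

Response rates by class: Tier 1 48/80 = 60%, Tier 2 117/260 = 45%, Tier 3 36/180 = 20%, Tier 4 117/180 = 65%.
Inverse-response-rate weighting restores each class to its sampled count, so class totals weight by n_sampled:
  Tier 1: 80 × 330 = 26,400
  Tier 2: 260 × 200 = 52,000
  Tier 3: 180 × 60 = 10,800
  Tier 4: 180 × 660 = 118,800
Adjusted estimate = 208,000 / 700 = 297.143 → $300.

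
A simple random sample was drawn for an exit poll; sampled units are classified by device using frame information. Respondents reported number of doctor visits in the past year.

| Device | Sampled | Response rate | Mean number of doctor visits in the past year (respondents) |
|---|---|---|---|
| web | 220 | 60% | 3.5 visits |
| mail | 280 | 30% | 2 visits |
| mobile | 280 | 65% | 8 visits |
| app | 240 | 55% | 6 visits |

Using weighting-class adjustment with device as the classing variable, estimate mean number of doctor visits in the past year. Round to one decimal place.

Inverse-response-rate weighting restores each class to its sampled count, so class totals weight by n_sampled:
  web: 220 × 3.5 = 770
  mail: 280 × 2 = 560
  mobile: 280 × 8 = 2240
  app: 240 × 6 = 1440
Adjusted estimate = 5010 / 1,020 = 4.91176 → 4.9.

4.9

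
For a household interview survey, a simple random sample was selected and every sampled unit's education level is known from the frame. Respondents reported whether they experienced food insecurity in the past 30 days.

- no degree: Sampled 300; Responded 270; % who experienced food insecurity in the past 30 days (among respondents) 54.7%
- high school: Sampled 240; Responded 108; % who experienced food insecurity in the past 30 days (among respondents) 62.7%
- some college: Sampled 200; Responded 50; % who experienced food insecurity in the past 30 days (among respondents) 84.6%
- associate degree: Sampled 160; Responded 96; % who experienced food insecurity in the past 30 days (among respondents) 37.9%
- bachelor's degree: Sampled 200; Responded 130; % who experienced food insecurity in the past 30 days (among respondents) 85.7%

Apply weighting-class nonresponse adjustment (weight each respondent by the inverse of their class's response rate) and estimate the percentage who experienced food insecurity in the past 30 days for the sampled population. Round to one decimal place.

Response rates by class: no degree 270/300 = 90%, high school 108/240 = 45%, some college 50/200 = 25%, associate degree 96/160 = 60%, bachelor's degree 130/200 = 65%.
Weighting each respondent by the inverse class response rate inflates each class back to its sampled size, so the class weight is n_sampled:
  no degree: 300 × 54.7 = 16,410
  high school: 240 × 62.7 = 15,048
  some college: 200 × 84.6 = 16,920
  associate degree: 160 × 37.9 = 6064
  bachelor's degree: 200 × 85.7 = 17,140
Adjusted estimate = 71,582 / 1,100 = 65.0745 → 65.1%.

65.1%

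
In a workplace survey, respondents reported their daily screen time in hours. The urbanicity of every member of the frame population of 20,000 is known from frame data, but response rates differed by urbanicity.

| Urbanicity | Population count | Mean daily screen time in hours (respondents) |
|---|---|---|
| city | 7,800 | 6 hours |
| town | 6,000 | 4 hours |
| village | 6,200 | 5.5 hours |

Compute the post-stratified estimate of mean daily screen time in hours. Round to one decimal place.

Reweight to the known urbanicity distribution:
  city: (7,800/20,000) × 6 = 2.34
  town: (6,000/20,000) × 4 = 1.2
  village: (6,200/20,000) × 5.5 = 1.705
Post-stratified estimate = 5.245 → 5.2.

5.2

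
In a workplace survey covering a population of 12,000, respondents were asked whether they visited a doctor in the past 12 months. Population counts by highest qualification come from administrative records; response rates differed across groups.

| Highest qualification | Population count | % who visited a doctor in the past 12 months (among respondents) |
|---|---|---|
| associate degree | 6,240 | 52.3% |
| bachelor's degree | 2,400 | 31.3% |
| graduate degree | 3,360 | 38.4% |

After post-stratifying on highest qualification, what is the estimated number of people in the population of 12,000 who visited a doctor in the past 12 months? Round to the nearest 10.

Apply each group's respondent rate to its population count:
  associate degree: 6,240 × 52.3% = 3263.52
  bachelor's degree: 2,400 × 31.3% = 751.2
  graduate degree: 3,360 × 38.4% = 1290.24
Estimated total = 5304.96 → 5,300.

5,300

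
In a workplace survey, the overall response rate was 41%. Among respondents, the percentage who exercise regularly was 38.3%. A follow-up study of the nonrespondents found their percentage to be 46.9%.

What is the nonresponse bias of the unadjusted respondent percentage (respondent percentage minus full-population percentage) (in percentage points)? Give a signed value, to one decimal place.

-5.1 percentage points

Nonresponse fraction = 1 − 0.41 = 0.59.
Bias = (nonresponse fraction) × (respondent percentage − nonrespondent percentage)
     = 0.59 × (38.3 − 46.9) = 0.59 × -8.6 = -5.074.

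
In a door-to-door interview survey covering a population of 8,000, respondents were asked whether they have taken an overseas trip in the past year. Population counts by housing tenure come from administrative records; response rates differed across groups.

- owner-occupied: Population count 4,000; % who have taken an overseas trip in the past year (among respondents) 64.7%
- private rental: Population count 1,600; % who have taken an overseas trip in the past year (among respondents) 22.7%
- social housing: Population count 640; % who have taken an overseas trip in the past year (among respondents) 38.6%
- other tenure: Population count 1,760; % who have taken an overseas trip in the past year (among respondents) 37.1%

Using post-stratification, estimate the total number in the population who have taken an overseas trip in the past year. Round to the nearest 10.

3,850

Apply each group's respondent rate to its population count:
  owner-occupied: 4,000 × 64.7% = 2588
  private rental: 1,600 × 22.7% = 363.2
  social housing: 640 × 38.6% = 247.04
  other tenure: 1,760 × 37.1% = 652.96
Estimated total = 3851.2 → 3,850.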